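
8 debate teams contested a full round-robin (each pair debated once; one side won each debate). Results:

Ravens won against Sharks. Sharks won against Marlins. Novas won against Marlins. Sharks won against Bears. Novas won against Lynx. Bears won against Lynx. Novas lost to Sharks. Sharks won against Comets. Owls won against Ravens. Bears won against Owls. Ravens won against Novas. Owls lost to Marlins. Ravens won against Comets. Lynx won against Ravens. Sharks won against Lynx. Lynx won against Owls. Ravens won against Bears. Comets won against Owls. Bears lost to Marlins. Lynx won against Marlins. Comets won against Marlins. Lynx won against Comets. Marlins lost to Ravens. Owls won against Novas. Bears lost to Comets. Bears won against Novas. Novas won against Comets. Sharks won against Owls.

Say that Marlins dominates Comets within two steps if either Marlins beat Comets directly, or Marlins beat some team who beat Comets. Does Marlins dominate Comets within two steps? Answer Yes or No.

Marlins did not beat Comets directly.
Marlins beat Bears, Owls, but each of them lost to Comets. No two-step path.

No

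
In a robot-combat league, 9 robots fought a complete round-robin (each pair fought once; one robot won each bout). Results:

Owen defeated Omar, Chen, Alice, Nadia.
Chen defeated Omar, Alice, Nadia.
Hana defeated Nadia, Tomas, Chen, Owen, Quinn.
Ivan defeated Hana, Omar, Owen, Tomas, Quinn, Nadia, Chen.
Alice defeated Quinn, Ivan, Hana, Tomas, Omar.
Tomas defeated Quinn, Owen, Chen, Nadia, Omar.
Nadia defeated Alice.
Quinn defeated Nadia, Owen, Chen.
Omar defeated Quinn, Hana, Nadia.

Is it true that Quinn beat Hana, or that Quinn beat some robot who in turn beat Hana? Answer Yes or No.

Quinn did not beat Hana directly.
Quinn beat Chen, Nadia, Owen, but each of them lost to Hana. No two-step path.

No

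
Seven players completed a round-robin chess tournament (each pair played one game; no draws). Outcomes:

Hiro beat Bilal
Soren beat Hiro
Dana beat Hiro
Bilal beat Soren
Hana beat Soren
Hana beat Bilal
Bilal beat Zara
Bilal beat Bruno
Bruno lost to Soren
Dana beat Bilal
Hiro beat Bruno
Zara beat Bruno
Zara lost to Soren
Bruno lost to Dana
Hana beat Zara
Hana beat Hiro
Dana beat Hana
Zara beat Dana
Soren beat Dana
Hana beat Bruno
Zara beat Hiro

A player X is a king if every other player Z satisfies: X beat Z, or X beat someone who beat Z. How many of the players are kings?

Dana reaches everyone (king).
Zara cannot reach Soren in two steps.
Hana reaches everyone (king).
Bruno cannot reach Dana, Zara, Hana, Soren, Bilal, Hiro in two steps.
Soren reaches everyone (king).
Bilal cannot reach Hana in two steps.
Hiro cannot reach Dana, Hana in two steps.
Kings: Dana, Hana, Soren — 3.

3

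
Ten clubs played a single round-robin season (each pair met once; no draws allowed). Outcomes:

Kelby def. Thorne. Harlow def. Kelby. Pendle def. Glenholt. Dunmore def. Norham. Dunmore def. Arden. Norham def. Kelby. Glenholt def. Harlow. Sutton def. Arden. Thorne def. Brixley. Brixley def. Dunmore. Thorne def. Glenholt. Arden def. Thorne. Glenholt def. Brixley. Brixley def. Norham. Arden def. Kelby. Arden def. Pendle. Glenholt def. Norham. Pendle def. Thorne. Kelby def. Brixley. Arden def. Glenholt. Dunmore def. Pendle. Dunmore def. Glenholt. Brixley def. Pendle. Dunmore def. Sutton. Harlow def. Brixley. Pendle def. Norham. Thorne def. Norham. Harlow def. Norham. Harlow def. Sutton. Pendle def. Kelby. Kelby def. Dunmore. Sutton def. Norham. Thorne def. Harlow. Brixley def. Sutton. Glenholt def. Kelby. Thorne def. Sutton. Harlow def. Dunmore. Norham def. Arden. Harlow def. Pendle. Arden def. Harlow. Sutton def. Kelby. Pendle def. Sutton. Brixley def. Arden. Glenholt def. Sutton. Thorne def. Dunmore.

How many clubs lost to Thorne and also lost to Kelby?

2

Thorne beat: Brixley, Harlow, Sutton, Glenholt, Dunmore, Norham.
Kelby beat: Brixley, Thorne, Dunmore.
Both beat: Brixley, Dunmore — 2.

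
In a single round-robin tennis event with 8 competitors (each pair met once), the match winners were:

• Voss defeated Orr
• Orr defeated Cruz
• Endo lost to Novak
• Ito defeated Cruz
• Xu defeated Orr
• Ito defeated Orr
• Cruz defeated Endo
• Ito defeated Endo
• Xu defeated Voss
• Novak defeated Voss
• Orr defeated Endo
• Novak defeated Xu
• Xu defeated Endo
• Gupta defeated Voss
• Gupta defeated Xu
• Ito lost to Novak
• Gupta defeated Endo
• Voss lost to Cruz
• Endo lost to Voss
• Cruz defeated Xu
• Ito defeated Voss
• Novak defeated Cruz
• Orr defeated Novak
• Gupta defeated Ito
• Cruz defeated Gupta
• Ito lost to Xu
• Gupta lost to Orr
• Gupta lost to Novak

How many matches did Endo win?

Endo's results: beat no one; lost to Novak, Cruz, Ito, Xu, Voss, Gupta, Orr.
That is 0 wins.

0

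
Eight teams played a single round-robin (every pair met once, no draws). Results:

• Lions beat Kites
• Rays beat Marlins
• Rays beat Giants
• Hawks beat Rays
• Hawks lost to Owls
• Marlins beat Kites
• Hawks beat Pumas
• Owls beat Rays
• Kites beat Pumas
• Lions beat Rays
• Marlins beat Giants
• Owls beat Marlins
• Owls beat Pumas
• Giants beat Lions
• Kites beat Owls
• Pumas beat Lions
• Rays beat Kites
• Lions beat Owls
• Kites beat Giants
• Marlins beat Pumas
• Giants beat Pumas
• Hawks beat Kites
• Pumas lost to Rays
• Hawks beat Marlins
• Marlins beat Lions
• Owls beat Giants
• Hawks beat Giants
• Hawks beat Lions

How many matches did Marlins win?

Marlins' results: beat Lions, Kites, Pumas, Giants; lost to Owls, Hawks, Rays.
That is 4 wins.

4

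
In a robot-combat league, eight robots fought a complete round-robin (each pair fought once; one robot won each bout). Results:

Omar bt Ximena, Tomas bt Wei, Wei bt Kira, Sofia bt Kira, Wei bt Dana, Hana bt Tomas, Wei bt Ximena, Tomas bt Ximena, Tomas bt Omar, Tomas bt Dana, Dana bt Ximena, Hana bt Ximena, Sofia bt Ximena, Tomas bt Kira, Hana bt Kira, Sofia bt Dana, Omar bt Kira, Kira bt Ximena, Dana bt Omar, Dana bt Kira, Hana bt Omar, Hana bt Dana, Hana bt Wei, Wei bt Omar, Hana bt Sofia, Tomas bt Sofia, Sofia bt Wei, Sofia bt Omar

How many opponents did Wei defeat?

4

Wei's results: beat Dana, Omar, Kira, Ximena; lost to Sofia, Hana, Tomas.
That is 4 wins.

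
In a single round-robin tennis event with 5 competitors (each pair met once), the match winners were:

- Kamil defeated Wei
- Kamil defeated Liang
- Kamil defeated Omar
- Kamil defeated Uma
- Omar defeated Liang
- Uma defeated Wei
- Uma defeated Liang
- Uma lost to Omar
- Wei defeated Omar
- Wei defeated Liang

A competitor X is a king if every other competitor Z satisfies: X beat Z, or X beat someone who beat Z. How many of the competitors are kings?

Omar cannot reach Kamil in two steps.
Kamil reaches everyone (king).
Liang cannot reach Omar, Kamil, Uma, Wei in two steps.
Uma cannot reach Kamil in two steps.
Wei cannot reach Kamil in two steps.
Kings: Kamil — 1.

1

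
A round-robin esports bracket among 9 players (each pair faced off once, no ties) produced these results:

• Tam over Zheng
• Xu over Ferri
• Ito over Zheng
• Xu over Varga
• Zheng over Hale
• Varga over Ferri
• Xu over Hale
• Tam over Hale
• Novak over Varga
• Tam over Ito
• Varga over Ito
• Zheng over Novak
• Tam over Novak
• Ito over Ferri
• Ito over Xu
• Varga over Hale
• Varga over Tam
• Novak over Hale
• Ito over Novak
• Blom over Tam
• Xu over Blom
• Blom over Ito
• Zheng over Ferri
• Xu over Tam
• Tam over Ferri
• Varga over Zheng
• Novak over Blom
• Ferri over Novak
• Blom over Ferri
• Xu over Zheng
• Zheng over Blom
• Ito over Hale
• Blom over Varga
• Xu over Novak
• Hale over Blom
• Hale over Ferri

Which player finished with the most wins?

Win totals: Ferri 1, Zheng 4, Varga 5, Ito 5, Hale 2, Xu 7, Novak 3, Blom 4, Tam 5.
Xu leads with 7 wins (next highest: 5).

Xu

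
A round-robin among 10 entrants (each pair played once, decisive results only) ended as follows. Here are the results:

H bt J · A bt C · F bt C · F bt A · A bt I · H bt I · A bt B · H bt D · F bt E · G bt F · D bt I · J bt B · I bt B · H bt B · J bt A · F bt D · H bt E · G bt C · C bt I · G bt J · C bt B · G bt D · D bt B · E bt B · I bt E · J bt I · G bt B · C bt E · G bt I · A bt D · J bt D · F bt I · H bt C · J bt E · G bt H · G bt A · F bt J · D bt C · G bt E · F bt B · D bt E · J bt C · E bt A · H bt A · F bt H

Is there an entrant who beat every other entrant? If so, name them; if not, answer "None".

G

G has 9 wins out of 9 opponents — a perfect record.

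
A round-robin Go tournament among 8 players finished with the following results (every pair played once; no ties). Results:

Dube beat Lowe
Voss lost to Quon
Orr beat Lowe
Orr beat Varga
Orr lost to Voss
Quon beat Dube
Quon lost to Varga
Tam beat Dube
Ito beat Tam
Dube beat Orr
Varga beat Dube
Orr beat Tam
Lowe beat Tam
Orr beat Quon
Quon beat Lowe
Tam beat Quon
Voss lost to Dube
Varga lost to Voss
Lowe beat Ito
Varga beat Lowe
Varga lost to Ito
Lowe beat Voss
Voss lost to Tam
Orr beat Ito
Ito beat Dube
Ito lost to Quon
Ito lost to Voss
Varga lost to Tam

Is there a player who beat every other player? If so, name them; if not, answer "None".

Highest win total is Orr with 5 (out of 7 possible).
Orr lost to Dube, Voss, so no player went undefeated.

None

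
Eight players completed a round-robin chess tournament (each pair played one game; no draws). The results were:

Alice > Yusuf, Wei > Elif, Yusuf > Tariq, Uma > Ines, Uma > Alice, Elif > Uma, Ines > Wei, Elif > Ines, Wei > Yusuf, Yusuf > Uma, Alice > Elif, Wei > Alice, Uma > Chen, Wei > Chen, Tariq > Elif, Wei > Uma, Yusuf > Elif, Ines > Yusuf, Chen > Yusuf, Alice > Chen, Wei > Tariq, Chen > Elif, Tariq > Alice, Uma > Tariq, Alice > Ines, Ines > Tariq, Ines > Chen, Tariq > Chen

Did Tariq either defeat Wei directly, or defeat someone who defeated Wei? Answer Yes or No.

Tariq did not beat Wei directly.
Tariq beat Elif, Alice, Chen, but each of them lost to Wei. No two-step path.

No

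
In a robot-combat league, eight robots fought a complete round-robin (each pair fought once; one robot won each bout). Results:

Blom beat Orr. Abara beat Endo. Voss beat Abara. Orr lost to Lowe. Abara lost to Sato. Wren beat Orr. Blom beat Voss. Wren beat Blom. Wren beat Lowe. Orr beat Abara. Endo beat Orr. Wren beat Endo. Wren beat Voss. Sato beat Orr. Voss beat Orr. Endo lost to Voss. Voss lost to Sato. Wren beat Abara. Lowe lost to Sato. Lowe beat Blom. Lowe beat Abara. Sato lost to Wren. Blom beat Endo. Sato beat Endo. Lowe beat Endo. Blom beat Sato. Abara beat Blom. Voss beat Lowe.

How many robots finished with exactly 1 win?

Win totals: Voss 4, Endo 1, Blom 4, Wren 7, Orr 1, Sato 5, Abara 2, Lowe 4.
Exactly 1: Endo, Orr — 2 robots.

2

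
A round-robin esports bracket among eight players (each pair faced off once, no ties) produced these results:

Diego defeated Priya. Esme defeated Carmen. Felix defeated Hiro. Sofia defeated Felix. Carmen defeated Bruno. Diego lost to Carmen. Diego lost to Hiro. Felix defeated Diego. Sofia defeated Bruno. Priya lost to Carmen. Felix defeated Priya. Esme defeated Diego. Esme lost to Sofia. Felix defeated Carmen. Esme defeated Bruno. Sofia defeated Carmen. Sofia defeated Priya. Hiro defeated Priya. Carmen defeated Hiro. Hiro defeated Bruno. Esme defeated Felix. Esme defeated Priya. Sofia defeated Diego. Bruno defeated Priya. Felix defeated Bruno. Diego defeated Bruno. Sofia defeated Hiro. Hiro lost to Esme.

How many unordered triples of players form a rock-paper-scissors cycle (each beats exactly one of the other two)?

0

Win totals: Esme 6, Felix 5, Diego 2, Bruno 1, Priya 0, Hiro 3, Sofia 7, Carmen 4.
A player with w wins dominates both others in C(w,2) triples; summing gives 15 + 10 + 1 + 0 + 0 + 3 + 21 + 6 = 56 transitive triples.
Total triples C(8,3) = 56, so cyclic triples = 56 − 56 = 0.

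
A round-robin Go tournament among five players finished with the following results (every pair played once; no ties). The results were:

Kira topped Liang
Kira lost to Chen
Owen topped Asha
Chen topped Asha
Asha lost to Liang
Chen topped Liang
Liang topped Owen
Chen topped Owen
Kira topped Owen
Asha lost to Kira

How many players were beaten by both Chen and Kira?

Chen beat: Liang, Owen, Asha, Kira.
Kira beat: Liang, Owen, Asha.
Both beat: Liang, Owen, Asha — 3.

3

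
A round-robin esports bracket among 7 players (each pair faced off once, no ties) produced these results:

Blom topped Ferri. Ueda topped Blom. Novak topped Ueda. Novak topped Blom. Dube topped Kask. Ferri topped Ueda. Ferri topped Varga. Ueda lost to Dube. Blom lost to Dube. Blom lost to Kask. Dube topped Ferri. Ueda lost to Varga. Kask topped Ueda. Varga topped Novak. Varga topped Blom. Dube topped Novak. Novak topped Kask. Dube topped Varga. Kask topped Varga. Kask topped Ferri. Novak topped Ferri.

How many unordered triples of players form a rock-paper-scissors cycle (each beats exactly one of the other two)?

Win totals: Ueda 1, Novak 4, Dube 6, Varga 3, Ferri 2, Blom 1, Kask 4.
A player with w wins dominates both others in C(w,2) triples; summing gives 0 + 6 + 15 + 3 + 1 + 0 + 6 = 31 transitive triples.
Total triples C(7,3) = 35, so cyclic triples = 35 − 31 = 4.

4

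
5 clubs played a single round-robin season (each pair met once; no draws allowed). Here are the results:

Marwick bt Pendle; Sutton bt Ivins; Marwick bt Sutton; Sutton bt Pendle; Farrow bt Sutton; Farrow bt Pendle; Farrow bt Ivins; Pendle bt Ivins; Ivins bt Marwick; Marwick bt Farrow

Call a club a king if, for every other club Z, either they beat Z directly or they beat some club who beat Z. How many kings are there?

3

Sutton cannot reach Farrow in two steps.
Farrow reaches everyone (king).
Ivins reaches everyone (king).
Marwick reaches everyone (king).
Pendle cannot reach Sutton, Farrow in two steps.
Kings: Farrow, Ivins, Marwick — 3.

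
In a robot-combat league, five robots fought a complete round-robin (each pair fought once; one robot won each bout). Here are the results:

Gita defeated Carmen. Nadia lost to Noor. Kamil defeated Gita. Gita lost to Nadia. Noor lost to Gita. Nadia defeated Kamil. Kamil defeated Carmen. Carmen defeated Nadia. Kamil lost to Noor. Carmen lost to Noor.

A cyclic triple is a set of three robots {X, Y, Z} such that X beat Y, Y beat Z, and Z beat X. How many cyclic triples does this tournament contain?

4

Win totals: Carmen 1, Kamil 2, Noor 3, Gita 2, Nadia 2.
A robot with w wins dominates both others in C(w,2) triples; summing gives 0 + 1 + 3 + 1 + 1 = 6 transitive triples.
Total triples C(5,3) = 10, so cyclic triples = 10 − 6 = 4.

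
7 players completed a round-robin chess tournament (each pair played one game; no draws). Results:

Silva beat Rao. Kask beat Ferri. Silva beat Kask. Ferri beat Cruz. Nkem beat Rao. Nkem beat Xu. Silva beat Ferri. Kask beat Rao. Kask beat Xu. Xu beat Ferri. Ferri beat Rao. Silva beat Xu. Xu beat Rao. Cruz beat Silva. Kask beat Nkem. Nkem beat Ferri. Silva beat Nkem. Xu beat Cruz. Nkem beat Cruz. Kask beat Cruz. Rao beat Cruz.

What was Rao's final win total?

1

Rao's results: beat Cruz; lost to Ferri, Kask, Nkem, Xu, Silva.
That is 1 win.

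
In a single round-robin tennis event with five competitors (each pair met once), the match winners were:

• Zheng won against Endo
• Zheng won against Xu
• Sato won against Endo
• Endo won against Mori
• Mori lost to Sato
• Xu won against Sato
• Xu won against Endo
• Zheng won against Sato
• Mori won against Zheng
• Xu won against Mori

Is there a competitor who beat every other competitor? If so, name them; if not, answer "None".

Highest win total is Zheng with 3 (out of 4 possible).
Zheng lost to Mori, so no competitor went undefeated.

None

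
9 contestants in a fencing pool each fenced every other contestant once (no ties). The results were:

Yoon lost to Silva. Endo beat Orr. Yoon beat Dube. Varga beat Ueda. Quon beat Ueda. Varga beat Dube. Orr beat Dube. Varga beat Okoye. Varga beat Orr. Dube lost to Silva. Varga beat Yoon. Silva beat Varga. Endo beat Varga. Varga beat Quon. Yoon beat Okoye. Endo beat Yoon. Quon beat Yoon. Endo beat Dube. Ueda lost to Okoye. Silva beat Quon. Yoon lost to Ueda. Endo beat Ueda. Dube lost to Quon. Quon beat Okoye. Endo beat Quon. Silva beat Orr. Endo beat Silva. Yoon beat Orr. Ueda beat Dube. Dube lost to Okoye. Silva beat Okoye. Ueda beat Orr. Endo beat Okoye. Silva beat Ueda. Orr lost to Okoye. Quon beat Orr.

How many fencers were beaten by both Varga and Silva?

6

Varga beat: Ueda, Dube, Quon, Okoye, Orr, Yoon.
Silva beat: Ueda, Dube, Quon, Okoye, Orr, Yoon, Varga.
Both beat: Ueda, Dube, Quon, Okoye, Orr, Yoon — 6.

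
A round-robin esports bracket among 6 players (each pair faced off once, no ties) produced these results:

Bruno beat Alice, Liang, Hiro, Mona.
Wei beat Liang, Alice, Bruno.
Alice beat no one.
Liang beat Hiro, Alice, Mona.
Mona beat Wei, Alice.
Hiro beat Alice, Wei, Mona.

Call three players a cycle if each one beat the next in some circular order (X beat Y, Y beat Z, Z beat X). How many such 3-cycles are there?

4

Win totals: Mona 2, Wei 3, Alice 0, Liang 3, Bruno 4, Hiro 3.
A player with w wins dominates both others in C(w,2) triples; summing gives 1 + 3 + 0 + 3 + 6 + 3 = 16 transitive triples.
Total triples C(6,3) = 20, so cyclic triples = 20 − 16 = 4.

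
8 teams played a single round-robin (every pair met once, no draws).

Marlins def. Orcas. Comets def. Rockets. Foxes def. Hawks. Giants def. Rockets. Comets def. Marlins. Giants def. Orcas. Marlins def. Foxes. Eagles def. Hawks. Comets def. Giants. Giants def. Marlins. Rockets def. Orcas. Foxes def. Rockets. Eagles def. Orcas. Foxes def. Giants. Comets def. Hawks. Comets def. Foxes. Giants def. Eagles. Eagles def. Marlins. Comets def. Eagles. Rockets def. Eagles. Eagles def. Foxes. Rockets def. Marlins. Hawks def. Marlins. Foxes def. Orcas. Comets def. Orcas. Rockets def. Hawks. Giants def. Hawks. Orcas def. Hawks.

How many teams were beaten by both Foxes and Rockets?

2

Foxes beat: Orcas, Hawks, Rockets, Giants.
Rockets beat: Orcas, Hawks, Marlins, Eagles.
Both beat: Orcas, Hawks — 2.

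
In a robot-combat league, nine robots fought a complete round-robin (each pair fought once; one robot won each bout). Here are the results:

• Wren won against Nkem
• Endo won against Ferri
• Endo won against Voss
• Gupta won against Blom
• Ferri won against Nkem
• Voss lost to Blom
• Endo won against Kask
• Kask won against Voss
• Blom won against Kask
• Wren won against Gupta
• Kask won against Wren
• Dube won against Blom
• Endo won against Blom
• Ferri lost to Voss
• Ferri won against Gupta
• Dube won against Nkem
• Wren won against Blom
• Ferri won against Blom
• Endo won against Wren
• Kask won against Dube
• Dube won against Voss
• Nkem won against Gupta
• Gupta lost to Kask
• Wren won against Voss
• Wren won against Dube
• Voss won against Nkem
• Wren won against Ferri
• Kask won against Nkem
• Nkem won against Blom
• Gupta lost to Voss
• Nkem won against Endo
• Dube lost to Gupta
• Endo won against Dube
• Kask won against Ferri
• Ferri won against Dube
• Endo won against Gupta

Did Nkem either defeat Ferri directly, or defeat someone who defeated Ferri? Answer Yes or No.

Yes

Nkem did not beat Ferri directly.
Nkem beat Gupta, Blom, Endo. Of those, Endo beat Ferri.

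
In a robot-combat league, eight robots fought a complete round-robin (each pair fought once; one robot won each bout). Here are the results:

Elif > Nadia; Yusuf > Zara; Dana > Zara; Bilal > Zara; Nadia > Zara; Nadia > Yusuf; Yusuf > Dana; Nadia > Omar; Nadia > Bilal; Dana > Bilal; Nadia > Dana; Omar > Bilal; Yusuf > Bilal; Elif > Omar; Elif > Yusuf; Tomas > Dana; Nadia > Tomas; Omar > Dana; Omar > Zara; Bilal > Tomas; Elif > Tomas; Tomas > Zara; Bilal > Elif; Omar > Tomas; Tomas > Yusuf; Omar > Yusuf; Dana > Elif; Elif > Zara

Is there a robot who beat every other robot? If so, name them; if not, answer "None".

None

Highest win total is Nadia with 6 (out of 7 possible).
Nadia lost to Elif, so no robot went undefeated.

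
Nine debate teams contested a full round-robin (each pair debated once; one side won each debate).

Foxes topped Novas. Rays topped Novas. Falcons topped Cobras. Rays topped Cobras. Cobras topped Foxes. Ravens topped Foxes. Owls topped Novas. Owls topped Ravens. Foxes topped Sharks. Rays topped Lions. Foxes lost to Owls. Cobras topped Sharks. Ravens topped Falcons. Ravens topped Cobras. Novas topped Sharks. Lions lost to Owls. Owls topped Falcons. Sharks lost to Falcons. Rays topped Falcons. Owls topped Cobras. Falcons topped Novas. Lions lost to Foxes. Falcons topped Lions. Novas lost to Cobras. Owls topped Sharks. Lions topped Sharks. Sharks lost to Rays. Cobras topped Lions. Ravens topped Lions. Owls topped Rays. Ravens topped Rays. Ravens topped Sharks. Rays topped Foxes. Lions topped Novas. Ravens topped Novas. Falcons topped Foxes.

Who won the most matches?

Owls

Win totals: Falcons 5, Novas 1, Ravens 7, Lions 2, Owls 8, Foxes 3, Rays 6, Cobras 4, Sharks 0.
Owls leads with 8 wins (next highest: 7).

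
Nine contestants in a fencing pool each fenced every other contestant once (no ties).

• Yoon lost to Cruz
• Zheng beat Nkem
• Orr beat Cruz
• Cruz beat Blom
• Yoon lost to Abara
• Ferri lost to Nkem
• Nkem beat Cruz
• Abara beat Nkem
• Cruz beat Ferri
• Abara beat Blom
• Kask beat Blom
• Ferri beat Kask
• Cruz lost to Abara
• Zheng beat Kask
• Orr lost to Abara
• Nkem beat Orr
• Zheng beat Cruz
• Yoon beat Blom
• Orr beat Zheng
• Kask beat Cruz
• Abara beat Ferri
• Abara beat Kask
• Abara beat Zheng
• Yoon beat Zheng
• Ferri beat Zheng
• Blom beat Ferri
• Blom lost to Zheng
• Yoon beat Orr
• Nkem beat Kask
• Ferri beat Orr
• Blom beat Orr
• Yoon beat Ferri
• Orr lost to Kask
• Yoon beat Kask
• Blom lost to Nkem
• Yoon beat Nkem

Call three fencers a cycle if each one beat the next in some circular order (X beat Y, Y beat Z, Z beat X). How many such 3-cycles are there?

Win totals: Cruz 3, Nkem 5, Abara 8, Zheng 4, Orr 2, Ferri 3, Blom 2, Yoon 6, Kask 3.
A fencer with w wins dominates both others in C(w,2) triples; summing gives 3 + 10 + 28 + 6 + 1 + 3 + 1 + 15 + 3 = 70 transitive triples.
Total triples C(9,3) = 84, so cyclic triples = 84 − 70 = 14.

14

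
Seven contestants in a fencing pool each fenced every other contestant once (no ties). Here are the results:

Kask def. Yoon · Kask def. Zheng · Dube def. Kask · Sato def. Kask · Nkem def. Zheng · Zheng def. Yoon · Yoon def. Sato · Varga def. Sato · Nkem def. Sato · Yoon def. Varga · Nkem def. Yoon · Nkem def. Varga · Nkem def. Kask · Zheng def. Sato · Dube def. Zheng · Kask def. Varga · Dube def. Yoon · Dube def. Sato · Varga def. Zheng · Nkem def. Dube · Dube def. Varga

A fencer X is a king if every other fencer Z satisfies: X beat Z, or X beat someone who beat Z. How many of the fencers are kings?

Nkem reaches everyone (king).
Varga cannot reach Nkem, Dube in two steps.
Yoon cannot reach Nkem, Dube in two steps.
Sato cannot reach Nkem, Dube in two steps.
Dube cannot reach Nkem in two steps.
Zheng cannot reach Nkem, Dube in two steps.
Kask cannot reach Nkem, Dube in two steps.
Kings: Nkem — 1.

1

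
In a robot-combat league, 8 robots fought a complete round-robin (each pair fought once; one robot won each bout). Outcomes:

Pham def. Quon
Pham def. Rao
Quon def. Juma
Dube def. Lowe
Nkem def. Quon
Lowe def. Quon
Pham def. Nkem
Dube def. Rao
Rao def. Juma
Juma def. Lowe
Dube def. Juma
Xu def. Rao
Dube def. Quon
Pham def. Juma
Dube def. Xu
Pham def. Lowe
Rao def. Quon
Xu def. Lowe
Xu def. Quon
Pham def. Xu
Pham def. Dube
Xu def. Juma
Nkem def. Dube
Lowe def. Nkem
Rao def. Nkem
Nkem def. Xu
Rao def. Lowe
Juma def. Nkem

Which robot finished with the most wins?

Pham

Win totals: Xu 4, Juma 2, Quon 1, Lowe 2, Rao 4, Dube 5, Pham 7, Nkem 3.
Pham leads with 7 wins (next highest: 5).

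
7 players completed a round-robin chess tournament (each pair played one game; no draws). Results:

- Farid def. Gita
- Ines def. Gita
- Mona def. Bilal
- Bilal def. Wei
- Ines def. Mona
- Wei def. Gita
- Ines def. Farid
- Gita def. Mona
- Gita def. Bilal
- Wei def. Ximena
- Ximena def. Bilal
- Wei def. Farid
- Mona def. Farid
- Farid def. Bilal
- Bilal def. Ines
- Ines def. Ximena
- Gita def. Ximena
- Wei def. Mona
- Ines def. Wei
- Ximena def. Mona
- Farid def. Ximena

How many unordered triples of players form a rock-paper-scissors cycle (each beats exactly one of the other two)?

Win totals: Gita 3, Wei 4, Ines 5, Farid 3, Ximena 2, Bilal 2, Mona 2.
A player with w wins dominates both others in C(w,2) triples; summing gives 3 + 6 + 10 + 3 + 1 + 1 + 1 = 25 transitive triples.
Total triples C(7,3) = 35, so cyclic triples = 35 − 25 = 10.

10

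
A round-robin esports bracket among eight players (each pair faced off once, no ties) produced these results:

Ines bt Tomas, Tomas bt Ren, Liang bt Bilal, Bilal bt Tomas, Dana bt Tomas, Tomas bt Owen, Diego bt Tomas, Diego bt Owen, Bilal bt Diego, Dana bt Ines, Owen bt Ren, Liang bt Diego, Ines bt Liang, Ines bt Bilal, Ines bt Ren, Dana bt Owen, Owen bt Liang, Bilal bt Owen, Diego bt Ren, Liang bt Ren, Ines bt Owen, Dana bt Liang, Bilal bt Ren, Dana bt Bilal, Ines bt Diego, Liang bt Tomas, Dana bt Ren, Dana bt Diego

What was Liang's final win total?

4

Liang's results: beat Ren, Diego, Tomas, Bilal; lost to Dana, Ines, Owen.
That is 4 wins.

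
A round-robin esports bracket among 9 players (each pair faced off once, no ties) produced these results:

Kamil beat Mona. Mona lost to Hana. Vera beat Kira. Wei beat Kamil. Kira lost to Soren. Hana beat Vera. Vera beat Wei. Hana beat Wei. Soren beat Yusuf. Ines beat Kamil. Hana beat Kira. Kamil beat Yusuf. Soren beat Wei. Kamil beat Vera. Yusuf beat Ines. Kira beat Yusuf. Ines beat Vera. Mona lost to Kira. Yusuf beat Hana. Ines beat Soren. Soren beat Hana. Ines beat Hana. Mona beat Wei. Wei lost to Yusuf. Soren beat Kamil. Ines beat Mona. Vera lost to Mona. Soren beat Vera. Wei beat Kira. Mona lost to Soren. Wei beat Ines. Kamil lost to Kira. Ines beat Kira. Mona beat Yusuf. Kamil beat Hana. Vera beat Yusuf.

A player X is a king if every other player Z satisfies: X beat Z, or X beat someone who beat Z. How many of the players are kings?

4

Ines reaches everyone (king).
Kamil cannot reach Soren in two steps.
Kira cannot reach Soren in two steps.
Soren reaches everyone (king).
Yusuf reaches everyone (king).
Hana cannot reach Soren in two steps.
Mona cannot reach Soren in two steps.
Vera cannot reach Soren in two steps.
Wei reaches everyone (king).
Kings: Ines, Soren, Yusuf, Wei — 4.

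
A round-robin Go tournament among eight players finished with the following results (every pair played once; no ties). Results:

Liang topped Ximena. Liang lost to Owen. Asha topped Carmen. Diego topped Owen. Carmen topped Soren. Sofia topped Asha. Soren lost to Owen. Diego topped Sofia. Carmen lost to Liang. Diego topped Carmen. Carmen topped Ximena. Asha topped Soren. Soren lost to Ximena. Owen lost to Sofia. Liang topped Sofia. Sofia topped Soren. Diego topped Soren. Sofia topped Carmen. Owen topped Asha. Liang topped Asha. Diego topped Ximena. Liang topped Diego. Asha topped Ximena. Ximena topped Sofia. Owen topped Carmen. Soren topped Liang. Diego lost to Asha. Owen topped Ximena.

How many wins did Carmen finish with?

Carmen's results: beat Soren, Ximena; lost to Diego, Owen, Asha, Sofia, Liang.
That is 2 wins.

2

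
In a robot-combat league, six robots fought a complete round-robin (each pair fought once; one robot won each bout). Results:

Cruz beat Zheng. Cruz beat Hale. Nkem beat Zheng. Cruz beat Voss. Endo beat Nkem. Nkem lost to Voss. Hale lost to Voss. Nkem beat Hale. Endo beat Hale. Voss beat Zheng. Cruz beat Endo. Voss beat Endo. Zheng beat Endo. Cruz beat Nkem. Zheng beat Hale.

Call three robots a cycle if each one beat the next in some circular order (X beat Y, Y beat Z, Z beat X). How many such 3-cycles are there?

1

Of the C(6,3) = 20 triples, the cyclic ones are: {Nkem, Zheng, Endo}.
That is 1.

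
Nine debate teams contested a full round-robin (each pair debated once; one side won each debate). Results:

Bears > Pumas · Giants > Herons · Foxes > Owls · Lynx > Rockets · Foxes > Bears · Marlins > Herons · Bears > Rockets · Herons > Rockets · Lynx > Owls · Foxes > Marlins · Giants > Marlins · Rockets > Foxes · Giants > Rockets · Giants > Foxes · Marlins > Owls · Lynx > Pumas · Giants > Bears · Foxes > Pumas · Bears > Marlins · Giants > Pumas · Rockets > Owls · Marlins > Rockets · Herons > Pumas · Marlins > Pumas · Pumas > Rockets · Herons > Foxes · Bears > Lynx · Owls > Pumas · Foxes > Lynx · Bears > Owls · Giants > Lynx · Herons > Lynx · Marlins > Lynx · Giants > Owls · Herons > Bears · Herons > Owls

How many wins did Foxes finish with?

5

Foxes' results: beat Pumas, Lynx, Owls, Bears, Marlins; lost to Rockets, Herons, Giants.
That is 5 wins.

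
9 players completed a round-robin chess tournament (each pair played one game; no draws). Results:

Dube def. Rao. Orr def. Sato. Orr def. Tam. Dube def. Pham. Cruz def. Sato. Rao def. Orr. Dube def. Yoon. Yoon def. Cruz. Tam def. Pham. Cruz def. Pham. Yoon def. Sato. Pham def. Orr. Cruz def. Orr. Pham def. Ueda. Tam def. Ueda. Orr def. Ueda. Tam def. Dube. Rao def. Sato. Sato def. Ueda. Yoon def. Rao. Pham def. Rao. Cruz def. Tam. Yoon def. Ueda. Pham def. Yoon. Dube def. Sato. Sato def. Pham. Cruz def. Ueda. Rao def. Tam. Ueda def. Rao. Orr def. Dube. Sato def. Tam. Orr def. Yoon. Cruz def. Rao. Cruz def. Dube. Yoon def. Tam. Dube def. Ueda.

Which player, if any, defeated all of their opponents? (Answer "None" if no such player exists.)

Highest win total is Cruz with 7 (out of 8 possible).
Cruz lost to Yoon, so no player went undefeated.

None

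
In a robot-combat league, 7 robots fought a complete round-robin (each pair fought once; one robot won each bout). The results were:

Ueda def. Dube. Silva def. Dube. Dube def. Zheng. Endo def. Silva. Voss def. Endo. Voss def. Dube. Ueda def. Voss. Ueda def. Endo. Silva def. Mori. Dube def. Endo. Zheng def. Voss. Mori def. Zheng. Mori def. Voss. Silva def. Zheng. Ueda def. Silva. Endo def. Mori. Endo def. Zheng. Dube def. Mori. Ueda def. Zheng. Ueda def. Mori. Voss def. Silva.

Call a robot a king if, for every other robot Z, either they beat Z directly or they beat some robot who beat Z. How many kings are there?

Dube cannot reach Ueda in two steps.
Silva cannot reach Ueda in two steps.
Ueda reaches everyone (king).
Mori cannot reach Ueda in two steps.
Endo cannot reach Ueda in two steps.
Voss cannot reach Ueda in two steps.
Zheng cannot reach Ueda, Mori in two steps.
Kings: Ueda — 1.

1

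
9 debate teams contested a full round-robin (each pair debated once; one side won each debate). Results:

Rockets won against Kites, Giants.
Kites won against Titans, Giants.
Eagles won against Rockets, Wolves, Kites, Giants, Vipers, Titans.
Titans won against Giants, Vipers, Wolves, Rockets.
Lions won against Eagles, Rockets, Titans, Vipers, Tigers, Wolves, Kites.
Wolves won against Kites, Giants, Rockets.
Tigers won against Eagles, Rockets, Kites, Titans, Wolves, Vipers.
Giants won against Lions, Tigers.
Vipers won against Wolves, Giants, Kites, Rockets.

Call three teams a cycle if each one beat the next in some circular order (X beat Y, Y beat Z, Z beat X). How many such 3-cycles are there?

15

Win totals: Giants 2, Eagles 6, Vipers 4, Wolves 3, Tigers 6, Titans 4, Lions 7, Kites 2, Rockets 2.
A team with w wins dominates both others in C(w,2) triples; summing gives 1 + 15 + 6 + 3 + 15 + 6 + 21 + 1 + 1 = 69 transitive triples.
Total triples C(9,3) = 84, so cyclic triples = 84 − 69 = 15.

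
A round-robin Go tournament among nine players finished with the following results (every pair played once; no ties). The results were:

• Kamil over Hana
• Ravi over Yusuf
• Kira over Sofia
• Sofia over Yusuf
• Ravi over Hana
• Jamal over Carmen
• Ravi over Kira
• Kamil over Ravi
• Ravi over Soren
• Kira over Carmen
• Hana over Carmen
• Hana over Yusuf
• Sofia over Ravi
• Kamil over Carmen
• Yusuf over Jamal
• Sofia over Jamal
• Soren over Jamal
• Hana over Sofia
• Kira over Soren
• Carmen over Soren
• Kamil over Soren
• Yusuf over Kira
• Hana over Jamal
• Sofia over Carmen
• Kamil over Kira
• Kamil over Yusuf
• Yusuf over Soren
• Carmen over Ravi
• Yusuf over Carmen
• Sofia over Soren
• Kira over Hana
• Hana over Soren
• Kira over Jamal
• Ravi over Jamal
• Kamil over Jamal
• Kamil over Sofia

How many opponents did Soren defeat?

Soren's results: beat Jamal; lost to Kamil, Hana, Kira, Carmen, Yusuf, Sofia, Ravi.
That is 1 win.

1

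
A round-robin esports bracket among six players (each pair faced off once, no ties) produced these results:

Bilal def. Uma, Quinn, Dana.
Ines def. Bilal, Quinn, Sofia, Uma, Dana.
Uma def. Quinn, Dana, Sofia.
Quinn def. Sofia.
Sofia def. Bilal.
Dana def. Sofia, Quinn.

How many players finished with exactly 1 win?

Win totals: Dana 2, Sofia 1, Quinn 1, Bilal 3, Uma 3, Ines 5.
Exactly 1: Sofia, Quinn — 2 players.

2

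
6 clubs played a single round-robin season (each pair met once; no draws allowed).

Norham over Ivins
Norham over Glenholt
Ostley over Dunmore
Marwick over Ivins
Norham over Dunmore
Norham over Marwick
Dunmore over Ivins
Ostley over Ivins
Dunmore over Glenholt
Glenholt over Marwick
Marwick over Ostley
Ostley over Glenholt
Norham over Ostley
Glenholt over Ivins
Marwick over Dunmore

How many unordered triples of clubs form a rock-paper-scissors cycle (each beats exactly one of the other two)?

Of the C(6,3) = 20 triples, the cyclic ones are: {Ostley, Marwick, Glenholt}; {Marwick, Glenholt, Dunmore}.
That is 2.

2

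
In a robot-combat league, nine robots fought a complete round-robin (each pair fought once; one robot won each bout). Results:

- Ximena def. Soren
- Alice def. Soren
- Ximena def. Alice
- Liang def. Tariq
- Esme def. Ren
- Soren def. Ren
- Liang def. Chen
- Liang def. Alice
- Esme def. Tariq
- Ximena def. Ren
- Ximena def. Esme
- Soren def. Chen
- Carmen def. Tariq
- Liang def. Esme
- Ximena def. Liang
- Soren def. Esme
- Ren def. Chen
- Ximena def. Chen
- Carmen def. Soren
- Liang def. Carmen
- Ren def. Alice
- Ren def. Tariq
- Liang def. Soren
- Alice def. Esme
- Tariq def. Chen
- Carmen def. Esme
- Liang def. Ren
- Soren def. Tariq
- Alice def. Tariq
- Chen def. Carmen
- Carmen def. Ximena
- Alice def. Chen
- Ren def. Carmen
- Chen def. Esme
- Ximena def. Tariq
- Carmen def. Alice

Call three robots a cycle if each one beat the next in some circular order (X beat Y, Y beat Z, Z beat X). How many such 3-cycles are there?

Win totals: Liang 7, Esme 2, Ren 4, Ximena 7, Soren 4, Alice 4, Carmen 5, Tariq 1, Chen 2.
A robot with w wins dominates both others in C(w,2) triples; summing gives 21 + 1 + 6 + 21 + 6 + 6 + 10 + 0 + 1 = 72 transitive triples.
Total triples C(9,3) = 84, so cyclic triples = 84 − 72 = 12.

12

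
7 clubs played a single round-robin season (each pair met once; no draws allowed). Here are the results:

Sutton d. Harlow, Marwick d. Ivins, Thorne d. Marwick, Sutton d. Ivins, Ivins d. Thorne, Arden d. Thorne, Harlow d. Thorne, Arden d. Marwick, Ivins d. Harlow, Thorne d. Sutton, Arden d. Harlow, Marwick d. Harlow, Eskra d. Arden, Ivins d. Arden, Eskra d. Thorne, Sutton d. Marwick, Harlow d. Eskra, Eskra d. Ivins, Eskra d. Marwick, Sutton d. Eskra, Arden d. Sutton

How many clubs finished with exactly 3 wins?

1

Win totals: Eskra 4, Marwick 2, Sutton 4, Arden 4, Ivins 3, Harlow 2, Thorne 2.
Exactly 3: Ivins — 1 club.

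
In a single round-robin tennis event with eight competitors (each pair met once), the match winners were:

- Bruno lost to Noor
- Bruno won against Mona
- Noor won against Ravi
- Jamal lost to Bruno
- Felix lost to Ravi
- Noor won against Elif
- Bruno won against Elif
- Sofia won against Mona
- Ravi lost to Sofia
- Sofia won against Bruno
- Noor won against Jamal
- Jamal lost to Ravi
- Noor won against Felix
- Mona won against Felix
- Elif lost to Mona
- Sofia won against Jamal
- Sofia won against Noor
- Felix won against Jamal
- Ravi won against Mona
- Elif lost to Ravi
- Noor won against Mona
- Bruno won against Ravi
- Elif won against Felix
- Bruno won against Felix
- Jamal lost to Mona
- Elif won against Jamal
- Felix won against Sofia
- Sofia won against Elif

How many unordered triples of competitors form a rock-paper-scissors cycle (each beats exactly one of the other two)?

Win totals: Sofia 6, Mona 3, Felix 2, Jamal 0, Elif 2, Bruno 5, Ravi 4, Noor 6.
A competitor with w wins dominates both others in C(w,2) triples; summing gives 15 + 3 + 1 + 0 + 1 + 10 + 6 + 15 = 51 transitive triples.
Total triples C(8,3) = 56, so cyclic triples = 56 − 51 = 5.

5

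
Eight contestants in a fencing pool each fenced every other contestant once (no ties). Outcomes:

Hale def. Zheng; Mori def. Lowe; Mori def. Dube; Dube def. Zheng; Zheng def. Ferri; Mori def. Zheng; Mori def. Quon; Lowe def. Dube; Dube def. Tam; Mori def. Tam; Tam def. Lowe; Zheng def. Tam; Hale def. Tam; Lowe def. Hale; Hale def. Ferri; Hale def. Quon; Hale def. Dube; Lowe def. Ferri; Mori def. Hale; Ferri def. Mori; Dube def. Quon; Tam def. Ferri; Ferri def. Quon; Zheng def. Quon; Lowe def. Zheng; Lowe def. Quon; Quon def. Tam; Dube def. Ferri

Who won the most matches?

Mori

Win totals: Zheng 3, Tam 2, Quon 1, Mori 6, Dube 4, Ferri 2, Hale 5, Lowe 5.
Mori leads with 6 wins (next highest: 5).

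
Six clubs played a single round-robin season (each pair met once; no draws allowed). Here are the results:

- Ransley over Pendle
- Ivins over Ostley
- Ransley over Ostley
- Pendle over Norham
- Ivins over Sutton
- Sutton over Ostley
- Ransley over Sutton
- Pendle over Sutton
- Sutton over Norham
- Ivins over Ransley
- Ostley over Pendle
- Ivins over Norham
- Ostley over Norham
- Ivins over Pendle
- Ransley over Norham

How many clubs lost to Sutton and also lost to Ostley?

Sutton beat: Norham, Ostley.
Ostley beat: Norham, Pendle.
Both beat: Norham — 1.

1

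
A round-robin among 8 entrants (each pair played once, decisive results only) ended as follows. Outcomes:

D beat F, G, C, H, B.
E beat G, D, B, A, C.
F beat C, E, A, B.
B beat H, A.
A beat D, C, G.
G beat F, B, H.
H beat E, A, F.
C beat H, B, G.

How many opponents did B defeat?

B's results: beat A, H; lost to C, D, E, F, G.
That is 2 wins.

2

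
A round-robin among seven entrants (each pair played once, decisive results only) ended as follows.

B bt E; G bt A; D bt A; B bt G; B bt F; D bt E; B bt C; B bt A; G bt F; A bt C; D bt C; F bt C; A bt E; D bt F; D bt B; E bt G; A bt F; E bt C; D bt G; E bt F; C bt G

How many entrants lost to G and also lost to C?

G beat: A, F.
C beat: G.
No one was beaten by both.

0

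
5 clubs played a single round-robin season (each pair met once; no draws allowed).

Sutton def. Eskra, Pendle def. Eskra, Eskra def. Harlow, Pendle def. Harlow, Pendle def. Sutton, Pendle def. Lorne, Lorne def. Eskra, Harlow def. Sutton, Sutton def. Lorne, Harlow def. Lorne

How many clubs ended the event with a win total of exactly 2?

Win totals: Harlow 2, Pendle 4, Lorne 1, Eskra 1, Sutton 2.
Exactly 2: Harlow, Sutton — 2 clubs.

2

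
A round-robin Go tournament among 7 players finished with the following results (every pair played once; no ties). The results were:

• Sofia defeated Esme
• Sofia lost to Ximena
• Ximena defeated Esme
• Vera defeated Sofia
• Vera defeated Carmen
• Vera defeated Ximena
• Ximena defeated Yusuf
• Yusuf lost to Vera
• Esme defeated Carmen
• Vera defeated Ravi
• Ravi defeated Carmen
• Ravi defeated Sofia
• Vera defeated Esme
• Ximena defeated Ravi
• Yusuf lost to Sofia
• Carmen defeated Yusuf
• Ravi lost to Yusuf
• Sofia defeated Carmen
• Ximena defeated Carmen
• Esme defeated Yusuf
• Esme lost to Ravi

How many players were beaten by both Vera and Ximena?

Vera beat: Sofia, Yusuf, Carmen, Ximena, Esme, Ravi.
Ximena beat: Sofia, Yusuf, Carmen, Esme, Ravi.
Both beat: Sofia, Yusuf, Carmen, Esme, Ravi — 5.

5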